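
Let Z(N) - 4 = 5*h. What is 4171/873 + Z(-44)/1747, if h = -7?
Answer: 74842/15723 ≈ 4.7600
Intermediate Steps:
Z(N) = -31 (Z(N) = 4 + 5*(-7) = 4 - 35 = -31)
4171/873 + Z(-44)/1747 = 4171/873 - 31/1747 = 4171*(1/873) - 31*1/1747 = 43/9 - 31/1747 = 74842/15723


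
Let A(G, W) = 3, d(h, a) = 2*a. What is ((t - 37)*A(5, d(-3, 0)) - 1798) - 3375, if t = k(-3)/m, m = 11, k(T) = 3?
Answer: -58115/11 ≈ -5283.2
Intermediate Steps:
t = 3/11 ≈ 0.27273
((t - 37)*A(5, d(-3, 0)) - 1798) - 3375 = ((3/11 - 37)*3 - 1798) - 3375 = (-404/11*3 - 1798) - 3375 = (-1212/11 - 1798) - 3375 = -20990/11 - 3375 = -58115/11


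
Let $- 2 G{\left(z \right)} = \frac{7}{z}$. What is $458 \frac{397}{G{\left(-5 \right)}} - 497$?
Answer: $\frac{1814781}{7} \approx 2.5925 \cdot 10^{5}$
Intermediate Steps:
$G{\left(z \right)} = - \frac{7}{2 z}$ ($G{\left(z \right)} = - \frac{7 \frac{1}{z}}{2} = - \frac{7}{2 z}$)
$458 \frac{397}{G{\left(-5 \right)}} - 497 = 458 \frac{397}{\left(- \frac{7}{2}\right) \frac{1}{-5}} - 497 = 458 \frac{397}{\left(- \frac{7}{2}\right) \left(- \frac{1}{5}\right)} - 497 = 458 \frac{397}{\frac{7}{10}} - 497 = 458 \cdot 397 \cdot \frac{10}{7} - 497 = 458 \cdot \frac{3970}{7} - 497 = \frac{1818260}{7} - 497 = \frac{1814781}{7}$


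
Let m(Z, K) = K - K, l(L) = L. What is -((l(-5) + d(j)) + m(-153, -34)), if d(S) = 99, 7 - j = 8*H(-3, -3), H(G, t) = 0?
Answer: -94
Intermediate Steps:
m(Z, K) = 0
j = 7 (j = 7 - 8*0 = 7 - 1*0 = 7 + 0 = 7)
-((l(-5) + d(j)) + m(-153, -34)) = -((-5 + 99) + 0) = -(94 + 0) = -1*94 = -94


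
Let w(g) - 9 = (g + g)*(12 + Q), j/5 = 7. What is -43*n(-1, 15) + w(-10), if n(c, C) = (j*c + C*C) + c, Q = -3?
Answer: -8298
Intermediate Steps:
j = 35 (j = 5*7 = 35)
n(c, C) = C**2 + 36*c (n(c, C) = (35*c + C*C) + c = (35*c + C**2) + c = (C**2 + 35*c) + c = C**2 + 36*c)
w(g) = 9 + 18*g (w(g) = 9 + (g + g)*(12 - 3) = 9 + (2*g)*9 = 9 + 18*g)
-43*n(-1, 15) + w(-10) = -43*(15**2 + 36*(-1)) + (9 + 18*(-10)) = -43*(225 - 36) + (9 - 180) = -43*189 - 171 = -8127 - 171 = -8298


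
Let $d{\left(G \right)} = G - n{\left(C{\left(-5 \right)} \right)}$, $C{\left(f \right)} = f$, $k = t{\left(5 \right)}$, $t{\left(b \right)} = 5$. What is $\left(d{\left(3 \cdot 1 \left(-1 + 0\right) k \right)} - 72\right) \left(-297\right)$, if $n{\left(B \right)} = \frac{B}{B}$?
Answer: $26136$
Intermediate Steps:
$k = 5$
$n{\left(B \right)} = 1$
$d{\left(G \right)} = -1 + G$ ($d{\left(G \right)} = G - 1 = -1 + G$)
$\left(d{\left(3 \cdot 1 \left(-1 + 0\right) k \right)} - 72\right) \left(-297\right) = \left(\left(-1 + 3 \cdot 1 \left(-1 + 0\right) 5\right) - 72\right) \left(-297\right) = \left(\left(-1 + 3 \cdot 1 \left(-1\right) 5\right) - 72\right) \left(-297\right) = \left(\left(-1 + 3 \left(-1\right) 5\right) - 72\right) \left(-297\right) = \left(\left(-1 - 15\right) - 72\right) \left(-297\right) = \left(-16 - 72\right) \left(-297\right) = \left(-88\right) \left(-297\right) = 26136$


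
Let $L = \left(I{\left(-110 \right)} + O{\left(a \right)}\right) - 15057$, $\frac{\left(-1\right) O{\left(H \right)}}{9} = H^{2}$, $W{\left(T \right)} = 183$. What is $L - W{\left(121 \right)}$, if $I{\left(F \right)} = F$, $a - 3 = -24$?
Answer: $-19319$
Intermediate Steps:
$a = -21$ ($a = 3 - 24 = -21$)
$O{\left(H \right)} = - 9 H^{2}$
$L = -19136$ ($L = \left(-110 - 9 \left(-21\right)^{2}\right) - 15057 = \left(-110 - 3969\right) - 15057 = -4079 - 15057 = -19136$)
$L - W{\left(121 \right)} = -19136 - 183 = -19319$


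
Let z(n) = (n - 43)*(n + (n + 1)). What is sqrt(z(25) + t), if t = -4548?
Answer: I*sqrt(5466) ≈ 73.932*I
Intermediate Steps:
z(n) = (1 + 2*n)*(-43 + n) (z(n) = (-43 + n)*(n + (1 + n)) = (-43 + n)*(1 + 2*n) = (1 + 2*n)*(-43 + n))
sqrt(z(25) + t) = sqrt((-43 - 85*25 + 2*25**2) - 4548) = sqrt((-43 - 2125 + 2*625) - 4548) = sqrt((-43 - 2125 + 1250) - 4548) = sqrt(-918 - 4548) = sqrt(-5466) = I*sqrt(5466)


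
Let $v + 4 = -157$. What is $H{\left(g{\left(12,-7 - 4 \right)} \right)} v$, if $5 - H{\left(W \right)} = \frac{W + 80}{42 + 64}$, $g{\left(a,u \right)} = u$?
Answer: $- \frac{74221}{106} \approx -700.2$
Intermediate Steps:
$v = -161$ ($v = -4 - 157 = -161$)
$H{\left(W \right)} = \frac{225}{53} - \frac{W}{106}$ ($H{\left(W \right)} = 5 - \frac{W + 80}{42 + 64} = 5 - \frac{80 + W}{106} = 5 - \left(80 + W\right) \frac{1}{106} = 5 - \left(\frac{40}{53} + \frac{W}{106}\right) = \frac{225}{53} - \frac{W}{106}$)
$H{\left(g{\left(12,-7 - 4 \right)} \right)} v = \left(\frac{225}{53} - \frac{-7 - 4}{106}\right) \left(-161\right) = \left(\frac{225}{53} - - \frac{11}{106}\right) \left(-161\right) = \left(\frac{225}{53} + \frac{11}{106}\right) \left(-161\right) = \frac{461}{106} \left(-161\right) = - \frac{74221}{106}$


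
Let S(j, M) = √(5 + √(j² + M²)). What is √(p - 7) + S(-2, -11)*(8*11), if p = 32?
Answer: 5 + 88*√(5 + 5*√5) ≈ 358.98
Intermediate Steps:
S(j, M) = √(5 + √(M² + j²))
√(p - 7) + S(-2, -11)*(8*11) = √(32 - 7) + √(5 + √((-11)² + (-2)²))*(8*11) = √25 + √(5 + √(121 + 4))*88 = 5 + √(5 + √125)*88 = 5 + √(5 + 5*√5)*88 = 5 + 88*√(5 + 5*√5)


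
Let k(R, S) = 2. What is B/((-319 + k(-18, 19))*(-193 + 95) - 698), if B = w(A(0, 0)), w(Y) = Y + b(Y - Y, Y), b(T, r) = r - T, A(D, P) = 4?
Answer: 1/3796 ≈ 0.00026344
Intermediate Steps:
w(Y) = 2*Y (w(Y) = Y + (Y - (Y - Y)) = Y + (Y - 1*0) = Y + (Y + 0) = Y + Y = 2*Y)
B = 8 (B = 2*4 = 8)
B/((-319 + k(-18, 19))*(-193 + 95) - 698) = 8/((-319 + 2)*(-193 + 95) - 698) = 8/(-317*(-98) - 698) = 8/(31066 - 698) = 8/30368 = 8*(1/30368) = 1/3796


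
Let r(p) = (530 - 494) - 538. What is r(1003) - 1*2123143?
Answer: -2123645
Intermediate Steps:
r(p) = -502 (r(p) = 36 - 538 = -502)
r(1003) - 1*2123143 = -502 - 1*2123143 = -502 - 2123143 = -2123645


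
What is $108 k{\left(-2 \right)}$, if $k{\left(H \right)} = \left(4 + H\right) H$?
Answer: $-432$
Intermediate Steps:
$k{\left(H \right)} = H \left(4 + H\right)$
$108 k{\left(-2 \right)} = 108 \left(- 2 \left(4 - 2\right)\right) = 108 \left(\left(-2\right) 2\right) = 108 \left(-4\right) = -432$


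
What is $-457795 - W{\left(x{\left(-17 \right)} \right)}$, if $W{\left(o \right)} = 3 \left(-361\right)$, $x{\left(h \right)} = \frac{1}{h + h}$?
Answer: $-456712$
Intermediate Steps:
$x{\left(h \right)} = \frac{1}{2 h}$
$W{\left(o \right)} = -1083$
$-457795 - W{\left(x{\left(-17 \right)} \right)} = -457795 - -1083 = -457795 + 1083 = -456712$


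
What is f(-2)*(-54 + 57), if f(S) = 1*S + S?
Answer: -12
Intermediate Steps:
f(S) = 2*S (f(S) = S + S = 2*S)
f(-2)*(-54 + 57) = (2*(-2))*(-54 + 57) = -4*3 = -12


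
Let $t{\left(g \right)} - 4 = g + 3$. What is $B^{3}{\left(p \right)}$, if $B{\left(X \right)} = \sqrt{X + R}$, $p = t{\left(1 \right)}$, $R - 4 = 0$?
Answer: $24 \sqrt{3} \approx 41.569$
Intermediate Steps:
$R = 4$ ($R = 4 + 0 = 4$)
$t{\left(g \right)} = 7 + g$ ($t{\left(g \right)} = 4 + \left(g + 3\right) = 4 + \left(3 + g\right) = 7 + g$)
$p = 8$ ($p = 7 + 1 = 8$)
$B{\left(X \right)} = \sqrt{4 + X}$ ($B{\left(X \right)} = \sqrt{X + 4} = \sqrt{4 + X}$)
$B^{3}{\left(p \right)} = \left(\sqrt{4 + 8}\right)^{3} = \left(\sqrt{12}\right)^{3} = \left(2 \sqrt{3}\right)^{3} = 24 \sqrt{3}$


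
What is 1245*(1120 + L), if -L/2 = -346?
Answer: 2255940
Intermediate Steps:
L = 692 (L = -2*(-346) = 692)
1245*(1120 + L) = 1245*(1120 + 692) = 1245*1812 = 2255940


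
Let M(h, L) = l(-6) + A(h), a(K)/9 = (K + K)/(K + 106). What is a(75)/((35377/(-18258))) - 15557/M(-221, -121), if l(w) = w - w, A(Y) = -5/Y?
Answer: -1295004303617/1883305 ≈ -6.8762e+5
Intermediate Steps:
l(w) = 0
a(K) = 18*K/(106 + K) (a(K) = 9*((K + K)/(K + 106)) = 9*((2*K)/(106 + K)) = 9*(2*K/(106 + K)) = 18*K/(106 + K))
M(h, L) = -5/h (M(h, L) = 0 - 5/h = -5/h)
a(75)/((35377/(-18258))) - 15557/M(-221, -121) = (18*75/(106 + 75))/((35377/(-18258))) - 15557/((-5/(-221))) = (18*75/181)/((35377*(-1/18258))) - 15557/((-5*(-1/221))) = (18*75*(1/181))/(-2081/1074) - 15557/5/221 = (1350/181)*(-1074/2081) - 15557*221/5 = -1449900/376661 - 3438097/5 = -1295004303617/1883305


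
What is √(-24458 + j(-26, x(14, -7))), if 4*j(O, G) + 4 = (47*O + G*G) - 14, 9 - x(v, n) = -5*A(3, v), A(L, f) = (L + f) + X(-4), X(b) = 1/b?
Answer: I*√1447511/8 ≈ 150.39*I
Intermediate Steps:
A(L, f) = -¼ + L + f (A(L, f) = (L + f) + 1/(-4) = (L + f) - ¼ = -¼ + L + f)
x(v, n) = 91/4 + 5*v (x(v, n) = 9 - (-5)*(-¼ + 3 + v) = 9 - (-5)*(11/4 + v) = 9 - (-55/4 - 5*v) = 9 + (55/4 + 5*v) = 91/4 + 5*v)
j(O, G) = -9/2 + G²/4 + 47*O/4 (j(O, G) = -1 + ((47*O + G*G) - 14)/4 = -1 + ((47*O + G²) - 14)/4 = -1 + ((G² + 47*O) - 14)/4 = -1 + (-14 + G² + 47*O)/4 = -1 + (-7/2 + G²/4 + 47*O/4) = -9/2 + G²/4 + 47*O/4)
√(-24458 + j(-26, x(14, -7))) = √(-24458 + (-9/2 + (91/4 + 5*14)²/4 + (47/4)*(-26))) = √(-24458 + (-9/2 + (91/4 + 70)²/4 - 611/2)) = √(-24458 + (-9/2 + (371/4)²/4 - 611/2)) = √(-24458 + (-9/2 + (¼)*(137641/16) - 611/2)) = √(-24458 + (-9/2 + 137641/64 - 611/2)) = √(-24458 + 117801/64) = √(-1447511/64) = I*√1447511/8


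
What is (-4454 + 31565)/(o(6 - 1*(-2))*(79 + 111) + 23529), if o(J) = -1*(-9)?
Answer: 9037/8413 ≈ 1.0742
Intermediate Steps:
o(J) = 9
(-4454 + 31565)/(o(6 - 1*(-2))*(79 + 111) + 23529) = (-4454 + 31565)/(9*(79 + 111) + 23529) = 27111/(9*190 + 23529) = 27111/(1710 + 23529) = 27111/25239 = 27111*(1/25239) = 9037/8413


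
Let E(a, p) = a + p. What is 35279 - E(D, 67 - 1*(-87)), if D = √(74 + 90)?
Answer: 35125 - 2*√41 ≈ 35112.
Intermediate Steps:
D = 2*√41 (D = √164 = 2*√41 ≈ 12.806)
35279 - E(D, 67 - 1*(-87)) = 35279 - (2*√41 + (67 - 1*(-87))) = 35279 - (2*√41 + (67 + 87)) = 35279 - (2*√41 + 154) = 35279 - (154 + 2*√41) = 35279 + (-154 - 2*√41) = 35125 - 2*√41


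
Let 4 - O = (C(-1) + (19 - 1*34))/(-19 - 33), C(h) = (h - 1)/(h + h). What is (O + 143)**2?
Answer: 14554225/676 ≈ 21530.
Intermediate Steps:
C(h) = (-1 + h)/(2*h) (C(h) = (-1 + h)/((2*h)) = (-1 + h)*(1/(2*h)) = (-1 + h)/(2*h))
O = 97/26 (O = 4 - ((1/2)*(-1 - 1)/(-1) + (19 - 1*34))/(-19 - 33) = 4 - ((1/2)*(-1)*(-2) + (19 - 34))/(-52) = 4 - (1 - 15)*(-1)/52 = 4 - (-14)*(-1)/52 = 4 - 1*7/26 = 4 - 7/26 = 97/26 ≈ 3.7308)
(O + 143)**2 = (97/26 + 143)**2 = (3815/26)**2 = 14554225/676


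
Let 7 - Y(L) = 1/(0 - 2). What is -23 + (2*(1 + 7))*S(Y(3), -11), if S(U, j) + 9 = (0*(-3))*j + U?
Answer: -47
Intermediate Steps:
Y(L) = 15/2 (Y(L) = 7 - 1/(0 - 2) = 7 - 1/(-2) = 7 - 1*(-½) = 7 + ½ = 15/2)
S(U, j) = -9 + U (S(U, j) = -9 + ((0*(-3))*j + U) = -9 + (0*j + U) = -9 + (0 + U) = -9 + U)
-23 + (2*(1 + 7))*S(Y(3), -11) = -23 + (2*(1 + 7))*(-9 + 15/2) = -23 + (2*8)*(-3/2) = -23 + 16*(-3/2) = -23 - 24 = -47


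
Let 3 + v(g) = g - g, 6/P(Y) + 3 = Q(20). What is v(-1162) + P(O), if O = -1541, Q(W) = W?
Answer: -45/17 ≈ -2.6471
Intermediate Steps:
P(Y) = 6/17 (P(Y) = 6/(-3 + 20) = 6/17)
v(g) = -3 (v(g) = -3 + (g - g) = -3 + 0 = -3)
v(-1162) + P(O) = -3 + 6/17 = -45/17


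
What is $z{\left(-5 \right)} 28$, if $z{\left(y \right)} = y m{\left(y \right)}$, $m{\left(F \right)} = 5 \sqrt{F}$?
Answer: $- 700 i \sqrt{5} \approx - 1565.2 i$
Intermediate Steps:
$z{\left(y \right)} = 5 y^{\frac{3}{2}}$ ($z{\left(y \right)} = y 5 \sqrt{y} = 5 y^{\frac{3}{2}}$)
$z{\left(-5 \right)} 28 = 5 \left(-5\right)^{\frac{3}{2}} \cdot 28 = 5 \left(- 5 i \sqrt{5}\right) 28 = - 25 i \sqrt{5} \cdot 28 = - 700 i \sqrt{5}$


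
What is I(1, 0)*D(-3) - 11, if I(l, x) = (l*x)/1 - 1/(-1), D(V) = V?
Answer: -14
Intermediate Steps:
I(l, x) = 1 + l*x (I(l, x) = (l*x)*1 - 1*(-1) = l*x + 1 = 1 + l*x)
I(1, 0)*D(-3) - 11 = (1 + 1*0)*(-3) - 11 = (1 + 0)*(-3) - 11 = 1*(-3) - 11 = -3 - 11 = -14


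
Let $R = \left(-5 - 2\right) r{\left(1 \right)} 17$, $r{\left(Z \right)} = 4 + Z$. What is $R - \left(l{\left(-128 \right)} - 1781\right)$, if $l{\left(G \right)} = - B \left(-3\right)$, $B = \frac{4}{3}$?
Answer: $1182$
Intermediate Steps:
$B = \frac{4}{3}$ ($B = 4 \cdot \frac{1}{3} = \frac{4}{3} \approx 1.3333$)
$l{\left(G \right)} = 4$ ($l{\left(G \right)} = \left(-1\right) \frac{4}{3} \left(-3\right) = \left(- \frac{4}{3}\right) \left(-3\right) = 4$)
$R = -595$ ($R = \left(-5 - 2\right) \left(4 + 1\right) 17 = \left(-5 - 2\right) 5 \cdot 17 = \left(-7\right) 5 \cdot 17 = \left(-35\right) 17 = -595$)
$R - \left(l{\left(-128 \right)} - 1781\right) = -595 - \left(4 - 1781\right) = -595 - -1777 = -595 + 1777 = 1182$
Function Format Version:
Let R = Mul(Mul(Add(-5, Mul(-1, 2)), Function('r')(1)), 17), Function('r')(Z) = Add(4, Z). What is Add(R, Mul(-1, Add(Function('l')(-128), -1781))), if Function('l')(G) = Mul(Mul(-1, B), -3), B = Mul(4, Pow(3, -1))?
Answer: 1182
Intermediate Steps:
B = Rational(4, 3) (B = Mul(4, Rational(1, 3)) = Rational(4, 3) ≈ 1.3333)
Function('l')(G) = 4 (Function('l')(G) = Mul(Mul(-1, Rational(4, 3)), -3) = Mul(Rational(-4, 3), -3) = 4)
R = -595 (R = Mul(Mul(Add(-5, Mul(-1, 2)), Add(4, 1)), 17) = Mul(Mul(Add(-5, -2), 5), 17) = Mul(Mul(-7, 5), 17) = Mul(-35, 17) = -595)
Add(R, Mul(-1, Add(Function('l')(-128), -1781))) = Add(-595, Mul(-1, Add(4, -1781))) = Add(-595, Mul(-1, -1777)) = Add(-595, 1777) = 1182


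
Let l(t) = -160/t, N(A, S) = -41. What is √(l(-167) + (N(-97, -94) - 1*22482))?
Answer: 3*I*√69790803/167 ≈ 150.07*I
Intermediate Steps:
√(l(-167) + (N(-97, -94) - 1*22482)) = √(-160/(-167) + (-41 - 1*22482)) = √(-160*(-1/167) + (-41 - 22482)) = √(160/167 - 22523) = √(-3761181/167) = 3*I*√69790803/167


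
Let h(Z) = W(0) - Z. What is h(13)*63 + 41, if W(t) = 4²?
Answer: 230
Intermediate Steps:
W(t) = 16
h(Z) = 16 - Z
h(13)*63 + 41 = (16 - 1*13)*63 + 41 = (16 - 13)*63 + 41 = 3*63 + 41 = 189 + 41 = 230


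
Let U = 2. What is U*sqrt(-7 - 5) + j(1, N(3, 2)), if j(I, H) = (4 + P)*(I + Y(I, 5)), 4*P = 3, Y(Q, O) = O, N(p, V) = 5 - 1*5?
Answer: 57/2 + 4*I*sqrt(3) ≈ 28.5 + 6.9282*I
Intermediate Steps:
N(p, V) = 0 (N(p, V) = 5 - 5 = 0)
P = 3/4 (P = (1/4)*3 = 3/4 ≈ 0.75000)
j(I, H) = 95/4 + 19*I/4 (j(I, H) = (4 + 3/4)*(I + 5) = 19*(5 + I)/4 = 95/4 + 19*I/4)
U*sqrt(-7 - 5) + j(1, N(3, 2)) = 2*sqrt(-7 - 5) + (95/4 + (19/4)*1) = 2*sqrt(-12) + (95/4 + 19/4) = 2*(2*I*sqrt(3)) + 57/2 = 4*I*sqrt(3) + 57/2 = 57/2 + 4*I*sqrt(3)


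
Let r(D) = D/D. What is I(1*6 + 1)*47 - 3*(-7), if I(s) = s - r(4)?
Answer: 303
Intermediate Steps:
r(D) = 1
I(s) = -1 + s (I(s) = s - 1*1 = s - 1 = -1 + s)
I(1*6 + 1)*47 - 3*(-7) = (-1 + (1*6 + 1))*47 - 3*(-7) = (-1 + (6 + 1))*47 + 21 = (-1 + 7)*47 + 21 = 6*47 + 21 = 282 + 21 = 303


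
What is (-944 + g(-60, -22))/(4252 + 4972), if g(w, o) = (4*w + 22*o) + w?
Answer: -216/1153 ≈ -0.18734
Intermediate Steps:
g(w, o) = 5*w + 22*o
(-944 + g(-60, -22))/(4252 + 4972) = (-944 + (5*(-60) + 22*(-22)))/(4252 + 4972) = (-944 + (-300 - 484))/9224 = (-944 - 784)*(1/9224) = -1728*1/9224 = -216/1153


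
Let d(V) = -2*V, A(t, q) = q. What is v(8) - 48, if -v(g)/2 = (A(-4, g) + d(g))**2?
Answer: -176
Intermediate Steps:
v(g) = -2*g**2 (v(g) = -2*(g - 2*g)**2 = -2*g**2)
v(8) - 48 = -2*8**2 - 48 = -2*64 - 48 = -128 - 48 = -176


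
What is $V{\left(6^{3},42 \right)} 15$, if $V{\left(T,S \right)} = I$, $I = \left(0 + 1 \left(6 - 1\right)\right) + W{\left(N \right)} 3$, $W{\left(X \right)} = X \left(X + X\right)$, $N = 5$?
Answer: $2325$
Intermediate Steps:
$W{\left(X \right)} = 2 X^{2}$ ($W{\left(X \right)} = X 2 X = 2 X^{2}$)
$I = 155$ ($I = \left(0 + 1 \left(6 - 1\right)\right) + 2 \cdot 5^{2} \cdot 3 = \left(0 + 1 \left(6 - 1\right)\right) + 2 \cdot 25 \cdot 3 = \left(0 + 1 \cdot 5\right) + 50 \cdot 3 = \left(0 + 5\right) + 150 = 5 + 150 = 155$)
$V{\left(T,S \right)} = 155$
$V{\left(6^{3},42 \right)} 15 = 155 \cdot 15 = 2325$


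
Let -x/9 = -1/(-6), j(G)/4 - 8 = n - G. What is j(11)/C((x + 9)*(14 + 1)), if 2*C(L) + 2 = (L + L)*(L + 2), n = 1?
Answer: -32/51521 ≈ -0.00062111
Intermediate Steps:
j(G) = 36 - 4*G (j(G) = 32 + 4*(1 - G) = 32 + (4 - 4*G) = 36 - 4*G)
x = -3/2 (x = -(-9)/(-6) = -(-9)*(-1)/6 = -9*⅙ = -3/2 ≈ -1.5000)
C(L) = -1 + L*(2 + L) (C(L) = -1 + ((L + L)*(L + 2))/2 = -1 + ((2*L)*(2 + L))/2 = -1 + (2*L*(2 + L))/2 = -1 + L*(2 + L))
j(11)/C((x + 9)*(14 + 1)) = (36 - 4*11)/(-1 + ((-3/2 + 9)*(14 + 1))² + 2*((-3/2 + 9)*(14 + 1))) = (36 - 44)/(-1 + ((15/2)*15)² + 2*((15/2)*15)) = -8/(-1 + (225/2)² + 2*(225/2)) = -8/(-1 + 50625/4 + 225) = -8/51521/4 = -8*4/51521 = -32/51521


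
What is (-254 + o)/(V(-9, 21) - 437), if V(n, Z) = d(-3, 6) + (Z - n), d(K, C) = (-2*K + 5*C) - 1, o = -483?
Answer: 737/372 ≈ 1.9812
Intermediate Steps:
d(K, C) = -1 - 2*K + 5*C
V(n, Z) = 35 + Z - n (V(n, Z) = (-1 - 2*(-3) + 5*6) + (Z - n) = (-1 + 6 + 30) + (Z - n) = 35 + (Z - n) = 35 + Z - n)
(-254 + o)/(V(-9, 21) - 437) = (-254 - 483)/((35 + 21 - 1*(-9)) - 437) = -737/((35 + 21 + 9) - 437) = -737/(65 - 437) = -737/(-372) = -737*(-1/372) = 737/372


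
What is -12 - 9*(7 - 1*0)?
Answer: -75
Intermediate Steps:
-12 - 9*(7 - 1*0) = -12 - 9*(7 + 0) = -12 - 9*7 = -12 - 63 = -75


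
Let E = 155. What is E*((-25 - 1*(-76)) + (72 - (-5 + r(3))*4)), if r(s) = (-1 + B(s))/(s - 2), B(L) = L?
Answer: 20925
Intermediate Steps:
r(s) = (-1 + s)/(-2 + s) (r(s) = (-1 + s)/(s - 2) = (-1 + s)/(-2 + s))
E*((-25 - 1*(-76)) + (72 - (-5 + r(3))*4)) = 155*((-25 - 1*(-76)) + (72 - (-5 + (-1 + 3)/(-2 + 3))*4)) = 155*((-25 + 76) + (72 - (-5 + 2/1)*4)) = 155*(51 + (72 - (-5 + 1*2)*4)) = 155*(51 + (72 - (-5 + 2)*4)) = 155*(51 + (72 - (-3)*4)) = 155*(51 + (72 - 1*(-12))) = 155*(51 + (72 + 12)) = 155*(51 + 84) = 155*135 = 20925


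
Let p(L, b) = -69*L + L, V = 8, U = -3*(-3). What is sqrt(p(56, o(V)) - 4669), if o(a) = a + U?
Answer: 7*I*sqrt(173) ≈ 92.071*I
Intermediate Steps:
U = 9
o(a) = 9 + a (o(a) = a + 9 = 9 + a)
p(L, b) = -68*L
sqrt(p(56, o(V)) - 4669) = sqrt(-68*56 - 4669) = sqrt(-3808 - 4669) = sqrt(-8477) = 7*I*sqrt(173)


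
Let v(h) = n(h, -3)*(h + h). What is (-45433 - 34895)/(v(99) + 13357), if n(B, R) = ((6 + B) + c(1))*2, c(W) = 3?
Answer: -80328/56125 ≈ -1.4312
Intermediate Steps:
n(B, R) = 18 + 2*B (n(B, R) = ((6 + B) + 3)*2 = (9 + B)*2 = 18 + 2*B)
v(h) = 2*h*(18 + 2*h) (v(h) = (18 + 2*h)*(h + h) = (18 + 2*h)*(2*h) = 2*h*(18 + 2*h))
(-45433 - 34895)/(v(99) + 13357) = (-45433 - 34895)/(4*99*(9 + 99) + 13357) = -80328/(4*99*108 + 13357) = -80328/(42768 + 13357) = -80328/56125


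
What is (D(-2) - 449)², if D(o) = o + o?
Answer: 205209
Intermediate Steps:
D(o) = 2*o
(D(-2) - 449)² = (2*(-2) - 449)² = (-4 - 449)² = (-453)² = 205209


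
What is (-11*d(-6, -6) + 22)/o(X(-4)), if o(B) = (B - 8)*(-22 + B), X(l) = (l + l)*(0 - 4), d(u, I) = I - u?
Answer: 11/120 ≈ 0.091667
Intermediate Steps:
X(l) = -8*l (X(l) = (2*l)*(-4) = -8*l)
o(B) = (-22 + B)*(-8 + B) (o(B) = (-8 + B)*(-22 + B) = (-22 + B)*(-8 + B))
(-11*d(-6, -6) + 22)/o(X(-4)) = (-11*(-6 - 1*(-6)) + 22)/(176 + (-8*(-4))² - (-240)*(-4)) = (-11*(-6 + 6) + 22)/(176 + 32² - 30*32) = (-11*0 + 22)/(176 + 1024 - 960) = (0 + 22)/240 = 22*(1/240) = 11/120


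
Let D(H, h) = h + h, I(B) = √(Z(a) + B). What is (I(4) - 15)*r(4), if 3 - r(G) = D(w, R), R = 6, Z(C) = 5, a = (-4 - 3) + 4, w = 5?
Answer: 108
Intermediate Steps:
a = -3 (a = -7 + 4 = -3)
I(B) = √(5 + B)
D(H, h) = 2*h
r(G) = -9 (r(G) = 3 - 2*6 = 3 - 1*12 = 3 - 12 = -9)
(I(4) - 15)*r(4) = (√(5 + 4) - 15)*(-9) = (√9 - 15)*(-9) = (3 - 15)*(-9) = -12*(-9) = 108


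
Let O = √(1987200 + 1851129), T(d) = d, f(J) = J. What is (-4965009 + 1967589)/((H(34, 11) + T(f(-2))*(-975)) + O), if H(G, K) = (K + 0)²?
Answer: -1551914205/112678 + 2248065*√426481/112678 ≈ -743.75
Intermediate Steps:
H(G, K) = K²
O = 3*√426481 (O = √3838329 = 3*√426481 ≈ 1959.2)
(-4965009 + 1967589)/((H(34, 11) + T(f(-2))*(-975)) + O) = (-4965009 + 1967589)/((11² - 2*(-975)) + 3*√426481) = -2997420/((121 + 1950) + 3*√426481) = -2997420/(2071 + 3*√426481)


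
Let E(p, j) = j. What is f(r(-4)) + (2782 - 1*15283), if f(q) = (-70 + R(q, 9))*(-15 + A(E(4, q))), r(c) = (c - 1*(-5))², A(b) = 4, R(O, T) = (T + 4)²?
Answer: -13590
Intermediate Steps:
R(O, T) = (4 + T)²
r(c) = (5 + c)² (r(c) = (c + 5)² = (5 + c)²)
f(q) = -1089 (f(q) = (-70 + (4 + 9)²)*(-15 + 4) = (-70 + 13²)*(-11) = (-70 + 169)*(-11) = 99*(-11) = -1089)
f(r(-4)) + (2782 - 1*15283) = -1089 + (2782 - 1*15283) = -1089 + (2782 - 15283) = -1089 - 12501 = -13590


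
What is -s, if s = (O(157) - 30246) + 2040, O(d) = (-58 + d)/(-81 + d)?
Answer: 2143557/76 ≈ 28205.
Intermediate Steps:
O(d) = (-58 + d)/(-81 + d)
s = -2143557/76 (s = ((-58 + 157)/(-81 + 157) - 30246) + 2040 = (99/76 - 30246) + 2040 = -2298597/76 + 2040 = -2143557/76 ≈ -28205.)
-s = -1*(-2143557/76) = 2143557/76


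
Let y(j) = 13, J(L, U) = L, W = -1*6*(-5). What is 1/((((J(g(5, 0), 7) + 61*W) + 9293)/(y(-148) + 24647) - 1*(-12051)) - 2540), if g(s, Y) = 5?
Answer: 6165/58638097 ≈ 0.00010514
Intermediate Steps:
W = 30 (W = -6*(-5) = 30)
1/((((J(g(5, 0), 7) + 61*W) + 9293)/(y(-148) + 24647) - 1*(-12051)) - 2540) = 1/((((5 + 61*30) + 9293)/(13 + 24647) - 1*(-12051)) - 2540) = 1/((((5 + 1830) + 9293)/24660 + 12051) - 2540) = 1/(((1835 + 9293)*(1/24660) + 12051) - 2540) = 1/((11128*(1/24660) + 12051) - 2540) = 1/((2782/6165 + 12051) - 2540) = 1/(74297197/6165 - 2540) = 1/(58638097/6165) = 6165/58638097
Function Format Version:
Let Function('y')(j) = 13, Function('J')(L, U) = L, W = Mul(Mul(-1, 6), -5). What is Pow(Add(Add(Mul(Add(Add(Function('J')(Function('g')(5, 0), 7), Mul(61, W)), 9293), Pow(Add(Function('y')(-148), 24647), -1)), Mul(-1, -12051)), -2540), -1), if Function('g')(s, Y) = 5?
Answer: Rational(6165, 58638097) ≈ 0.00010514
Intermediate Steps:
W = 30 (W = Mul(-6, -5) = 30)
Pow(Add(Add(Mul(Add(Add(Function('J')(Function('g')(5, 0), 7), Mul(61, W)), 9293), Pow(Add(Function('y')(-148), 24647), -1)), Mul(-1, -12051)), -2540), -1) = Pow(Add(Add(Mul(Add(Add(5, Mul(61, 30)), 9293), Pow(Add(13, 24647), -1)), Mul(-1, -12051)), -2540), -1) = Pow(Add(Add(Mul(Add(Add(5, 1830), 9293), Pow(24660, -1)), 12051), -2540), -1) = Pow(Add(Add(Mul(Add(1835, 9293), Rational(1, 24660)), 12051), -2540), -1) = Pow(Add(Add(Mul(11128, Rational(1, 24660)), 12051), -2540), -1) = Pow(Add(Add(Rational(2782, 6165), 12051), -2540), -1) = Pow(Add(Rational(74297197, 6165), -2540), -1) = Pow(Rational(58638097, 6165), -1) = Rational(6165, 58638097)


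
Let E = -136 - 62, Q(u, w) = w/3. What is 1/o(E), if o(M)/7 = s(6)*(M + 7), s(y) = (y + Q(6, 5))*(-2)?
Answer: 3/61502 ≈ 4.8779e-5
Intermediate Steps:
Q(u, w) = w/3 (Q(u, w) = w*(⅓) = w/3)
s(y) = -10/3 - 2*y (s(y) = (y + (⅓)*5)*(-2) = (y + 5/3)*(-2) = (5/3 + y)*(-2) = -10/3 - 2*y)
E = -198
o(M) = -2254/3 - 322*M/3 (o(M) = 7*((-10/3 - 2*6)*(M + 7)) = 7*((-10/3 - 12)*(7 + M)) = 7*(-46*(7 + M)/3) = 7*(-322/3 - 46*M/3) = -2254/3 - 322*M/3)
1/o(E) = 1/(-2254/3 - 322/3*(-198)) = 1/(-2254/3 + 21252) = 1/(61502/3) = 3/61502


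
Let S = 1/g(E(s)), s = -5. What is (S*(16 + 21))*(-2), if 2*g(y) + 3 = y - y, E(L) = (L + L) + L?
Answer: 148/3 ≈ 49.333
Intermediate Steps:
E(L) = 3*L (E(L) = 2*L + L = 3*L)
g(y) = -3/2 (g(y) = -3/2 + (y - y)/2 = -3/2 + (½)*0 = -3/2 + 0 = -3/2)
S = -⅔ (S = 1/(-3/2) = -⅔ ≈ -0.66667)
(S*(16 + 21))*(-2) = -2*(16 + 21)/3*(-2) = -⅔*37*(-2) = -74/3*(-2) = 148/3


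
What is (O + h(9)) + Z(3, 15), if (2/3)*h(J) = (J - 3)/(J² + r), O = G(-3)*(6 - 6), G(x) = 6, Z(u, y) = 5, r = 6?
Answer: 148/29 ≈ 5.1034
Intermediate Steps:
O = 0 (O = 6*(6 - 6) = 6*0 = 0)
h(J) = 3*(-3 + J)/(2*(6 + J²)) (h(J) = 3*((J - 3)/(J² + 6))/2 = 3*((-3 + J)/(6 + J²))/2 = 3*(-3 + J)/(2*(6 + J²)))
(O + h(9)) + Z(3, 15) = (0 + 3*(-3 + 9)/(2*(6 + 9²))) + 5 = (0 + (3/2)*6/(6 + 81)) + 5 = (0 + (3/2)*6/87) + 5 = (0 + (3/2)*(1/87)*6) + 5 = (0 + 3/29) + 5 = 3/29 + 5 = 148/29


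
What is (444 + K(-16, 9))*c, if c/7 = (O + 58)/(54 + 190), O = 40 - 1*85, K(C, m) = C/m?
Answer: 90545/549 ≈ 164.93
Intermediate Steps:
O = -45 (O = 40 - 85 = -45)
c = 91/244 (c = 7*((-45 + 58)/(54 + 190)) = 7*(13/244) = 91/244 ≈ 0.37295)
(444 + K(-16, 9))*c = (444 - 16/9)*(91/244) = (3980/9)*(91/244) = 90545/549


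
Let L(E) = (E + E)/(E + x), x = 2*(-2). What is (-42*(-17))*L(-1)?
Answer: 1428/5 ≈ 285.60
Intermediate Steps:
x = -4
L(E) = 2*E/(-4 + E) (L(E) = (E + E)/(E - 4) = (2*E)/(-4 + E) = 2*E/(-4 + E))
(-42*(-17))*L(-1) = (-42*(-17))*(2*(-1)/(-4 - 1)) = 714*(2*(-1)/(-5)) = 714*(2*(-1)*(-⅕)) = 714*(⅖) = 1428/5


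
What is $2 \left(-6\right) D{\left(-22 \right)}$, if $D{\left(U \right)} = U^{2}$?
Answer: $-5808$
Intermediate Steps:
$2 \left(-6\right) D{\left(-22 \right)} = 2 \left(-6\right) \left(-22\right)^{2} = \left(-12\right) 484 = -5808$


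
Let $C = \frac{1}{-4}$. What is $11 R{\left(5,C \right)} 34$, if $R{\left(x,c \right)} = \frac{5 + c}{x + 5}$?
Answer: $\frac{3553}{20} \approx 177.65$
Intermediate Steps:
$C = - \frac{1}{4} \approx -0.25$
$R{\left(x,c \right)} = \frac{5 + c}{5 + x}$
$11 R{\left(5,C \right)} 34 = 11 \frac{5 - \frac{1}{4}}{5 + 5} \cdot 34 = 11 \cdot \frac{1}{10} \cdot \frac{19}{4} \cdot 34 = 11 \cdot \frac{19}{40} \cdot 34 = \frac{209}{40} \cdot 34 = \frac{3553}{20}$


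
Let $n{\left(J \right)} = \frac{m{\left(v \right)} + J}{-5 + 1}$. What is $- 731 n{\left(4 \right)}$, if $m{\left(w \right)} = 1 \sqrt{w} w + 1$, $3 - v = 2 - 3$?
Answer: $\frac{9503}{4} \approx 2375.8$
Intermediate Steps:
$v = 4$ ($v = 3 - \left(2 - 3\right) = 3 - -1 = 3 + 1 = 4$)
$m{\left(w \right)} = 1 + w^{\frac{3}{2}}$ ($m{\left(w \right)} = \sqrt{w} w + 1 = w^{\frac{3}{2}} + 1 = 1 + w^{\frac{3}{2}}$)
$n{\left(J \right)} = - \frac{9}{4} - \frac{J}{4}$ ($n{\left(J \right)} = \frac{\left(1 + 4^{\frac{3}{2}}\right) + J}{-5 + 1} = \frac{\left(1 + 8\right) + J}{-4} = \left(9 + J\right) \left(- \frac{1}{4}\right) = - \frac{9}{4} - \frac{J}{4}$)
$- 731 n{\left(4 \right)} = - 731 \left(- \frac{9}{4} - 1\right) = \left(-731\right) \left(- \frac{13}{4}\right) = \frac{9503}{4}$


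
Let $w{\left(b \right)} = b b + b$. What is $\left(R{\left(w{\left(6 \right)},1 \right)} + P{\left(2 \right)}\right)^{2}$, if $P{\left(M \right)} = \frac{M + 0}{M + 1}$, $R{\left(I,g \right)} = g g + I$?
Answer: $\frac{17161}{9} \approx 1906.8$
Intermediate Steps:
$w{\left(b \right)} = b + b^{2}$ ($w{\left(b \right)} = b^{2} + b = b + b^{2}$)
$R{\left(I,g \right)} = I + g^{2}$ ($R{\left(I,g \right)} = g^{2} + I = I + g^{2}$)
$P{\left(M \right)} = \frac{M}{1 + M}$
$\left(R{\left(w{\left(6 \right)},1 \right)} + P{\left(2 \right)}\right)^{2} = \left(\left(6 \left(1 + 6\right) + 1^{2}\right) + \frac{2}{1 + 2}\right)^{2} = \left(\left(6 \cdot 7 + 1\right) + \frac{2}{3}\right)^{2} = \left(\left(42 + 1\right) + 2 \cdot \frac{1}{3}\right)^{2} = \left(43 + \frac{2}{3}\right)^{2} = \left(\frac{131}{3}\right)^{2} = \frac{17161}{9}$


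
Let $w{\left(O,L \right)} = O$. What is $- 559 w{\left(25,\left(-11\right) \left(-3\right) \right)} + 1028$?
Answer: $-12947$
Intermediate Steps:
$- 559 w{\left(25,\left(-11\right) \left(-3\right) \right)} + 1028 = \left(-559\right) 25 + 1028 = -13975 + 1028 = -12947$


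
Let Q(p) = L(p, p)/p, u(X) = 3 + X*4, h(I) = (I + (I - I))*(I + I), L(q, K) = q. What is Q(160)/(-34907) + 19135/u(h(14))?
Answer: 667943874/54838897 ≈ 12.180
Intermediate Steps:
h(I) = 2*I² (h(I) = (I + 0)*(2*I) = I*(2*I) = 2*I²)
u(X) = 3 + 4*X
Q(p) = 1 (Q(p) = p/p = 1)
Q(160)/(-34907) + 19135/u(h(14)) = 1/(-34907) + 19135/(3 + 4*(2*14²)) = 1*(-1/34907) + 19135/(3 + 4*(2*196)) = -1/34907 + 19135/(3 + 4*392) = -1/34907 + 19135/(3 + 1568) = -1/34907 + 19135/1571 = 667943874/54838897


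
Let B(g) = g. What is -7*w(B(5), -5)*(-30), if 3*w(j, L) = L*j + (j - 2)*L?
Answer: -2800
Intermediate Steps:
w(j, L) = L*j/3 + L*(-2 + j)/3 (w(j, L) = (L*j + (j - 2)*L)/3 = (L*j + (-2 + j)*L)/3 = (L*j + L*(-2 + j))/3 = L*j/3 + L*(-2 + j)/3)
-7*w(B(5), -5)*(-30) = -14*(-5)*(-1 + 5)/3*(-30) = -14*(-5)*4/3*(-30) = -7*(-40/3)*(-30) = (280/3)*(-30) = -2800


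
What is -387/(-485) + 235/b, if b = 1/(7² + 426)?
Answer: 54138512/485 ≈ 1.1163e+5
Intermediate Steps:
b = 1/475 (b = 1/(49 + 426) = 1/475 ≈ 0.0021053)
-387/(-485) + 235/b = -387/(-485) + 235/(1/475) = -387*(-1/485) + 235*475 = 387/485 + 111625 = 54138512/485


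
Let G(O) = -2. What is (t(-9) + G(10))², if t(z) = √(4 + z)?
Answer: (2 - I*√5)² ≈ -1.0 - 8.9443*I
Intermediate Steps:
(t(-9) + G(10))² = (√(4 - 9) - 2)² = (√(-5) - 2)² = (I*√5 - 2)² = (-2 + I*√5)²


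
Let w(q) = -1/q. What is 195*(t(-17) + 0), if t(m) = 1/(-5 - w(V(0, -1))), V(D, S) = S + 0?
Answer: -65/2 ≈ -32.500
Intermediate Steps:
V(D, S) = S
t(m) = -1/6 (t(m) = 1/(-5 - (-1)/(-1)) = 1/(-5 - (-1)*(-1)) = 1/(-5 - 1*1) = 1/(-5 - 1) = 1/(-6) = -1/6)
195*(t(-17) + 0) = 195*(-1/6 + 0) = 195*(-1/6) = -65/2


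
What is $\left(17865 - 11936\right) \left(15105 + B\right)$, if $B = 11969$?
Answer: $160521746$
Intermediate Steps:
$\left(17865 - 11936\right) \left(15105 + B\right) = \left(17865 - 11936\right) \left(15105 + 11969\right) = 5929 \cdot 27074 = 160521746$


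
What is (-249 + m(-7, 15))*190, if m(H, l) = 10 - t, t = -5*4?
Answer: -41610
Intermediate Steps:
t = -20
m(H, l) = 30 (m(H, l) = 10 - 1*(-20) = 10 + 20 = 30)
(-249 + m(-7, 15))*190 = (-249 + 30)*190 = -219*190 = -41610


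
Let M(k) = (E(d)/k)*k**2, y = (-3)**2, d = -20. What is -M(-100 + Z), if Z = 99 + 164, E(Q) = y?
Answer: -1467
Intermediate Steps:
y = 9
E(Q) = 9
Z = 263
M(k) = 9*k (M(k) = (9/k)*k**2 = 9*k)
-M(-100 + Z) = -9*(-100 + 263) = -9*163 = -1*1467 = -1467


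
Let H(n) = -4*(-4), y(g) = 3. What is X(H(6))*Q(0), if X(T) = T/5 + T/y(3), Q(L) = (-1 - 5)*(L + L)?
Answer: 0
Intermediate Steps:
H(n) = 16
Q(L) = -12*L
X(T) = 8*T/15 (X(T) = T/5 + T/3 = 8*T/15)
X(H(6))*Q(0) = ((8/15)*16)*(-12*0) = (128/15)*0 = 0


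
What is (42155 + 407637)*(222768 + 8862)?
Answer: 104185320960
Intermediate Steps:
(42155 + 407637)*(222768 + 8862) = 449792*231630 = 104185320960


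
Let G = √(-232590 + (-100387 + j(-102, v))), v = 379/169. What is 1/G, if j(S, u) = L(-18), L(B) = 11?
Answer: -I*√332966/332966 ≈ -0.001733*I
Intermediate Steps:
v = 379/169 (v = 379*(1/169) = 379/169 ≈ 2.2426)
j(S, u) = 11
G = I*√332966 (G = √(-232590 + (-100387 + 11)) = √(-232590 - 100376) = √(-332966) = I*√332966 ≈ 577.03*I)
1/G = 1/(I*√332966) = -I*√332966/332966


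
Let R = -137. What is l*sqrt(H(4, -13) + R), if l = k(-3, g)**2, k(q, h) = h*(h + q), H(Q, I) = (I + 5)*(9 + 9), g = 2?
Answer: 4*I*sqrt(281) ≈ 67.052*I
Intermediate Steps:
H(Q, I) = 90 + 18*I (H(Q, I) = (5 + I)*18 = 90 + 18*I)
l = 4 (l = (2*(2 - 3))**2 = (2*(-1))**2 = (-2)**2 = 4)
l*sqrt(H(4, -13) + R) = 4*sqrt((90 + 18*(-13)) - 137) = 4*sqrt((90 - 234) - 137) = 4*sqrt(-144 - 137) = 4*sqrt(-281) = 4*(I*sqrt(281)) = 4*I*sqrt(281)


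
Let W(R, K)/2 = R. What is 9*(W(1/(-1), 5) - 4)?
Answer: -54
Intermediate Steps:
W(R, K) = 2*R
9*(W(1/(-1), 5) - 4) = 9*(2/(-1) - 4) = 9*(2*(-1) - 4) = 9*(-2 - 4) = 9*(-6) = -54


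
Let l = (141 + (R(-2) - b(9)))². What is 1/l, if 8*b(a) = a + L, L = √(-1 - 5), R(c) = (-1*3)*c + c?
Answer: 64/(1151 - I*√6)² ≈ 4.8308e-5 + 2.0562e-7*I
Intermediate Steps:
R(c) = -2*c (R(c) = -3*c + c = -2*c)
L = I*√6 (L = √(-6) = I*√6 ≈ 2.4495*I)
b(a) = a/8 + I*√6/8 (b(a) = (a + I*√6)/8 = a/8 + I*√6/8)
l = (1151/8 - I*√6/8)² (l = (141 + (-2*(-2) - ((⅛)*9 + I*√6/8)))² = (141 + (4 - (9/8 + I*√6/8)))² = (141 + (4 + (-9/8 - I*√6/8)))² = (141 + (23/8 - I*√6/8))² = (1151/8 - I*√6/8)² ≈ 20700.0 - 88.11*I)
1/l = 1/((1151 - I*√6)²/64) = 64/(1151 - I*√6)²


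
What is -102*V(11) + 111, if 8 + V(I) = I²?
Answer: -11415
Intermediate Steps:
V(I) = -8 + I²
-102*V(11) + 111 = -102*(-8 + 11²) + 111 = -102*(-8 + 121) + 111 = -102*113 + 111 = -11526 + 111 = -11415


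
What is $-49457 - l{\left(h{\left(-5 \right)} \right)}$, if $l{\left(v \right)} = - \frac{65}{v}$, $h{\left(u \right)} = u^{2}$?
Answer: $- \frac{247272}{5} \approx -49454.0$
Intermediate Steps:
$-49457 - l{\left(h{\left(-5 \right)} \right)} = -49457 - - \frac{65}{\left(-5\right)^{2}} = -49457 - - \frac{65}{25} = -49457 - \left(-65\right) \frac{1}{25} = -49457 - - \frac{13}{5} = -49457 + \frac{13}{5} = - \frac{247272}{5}$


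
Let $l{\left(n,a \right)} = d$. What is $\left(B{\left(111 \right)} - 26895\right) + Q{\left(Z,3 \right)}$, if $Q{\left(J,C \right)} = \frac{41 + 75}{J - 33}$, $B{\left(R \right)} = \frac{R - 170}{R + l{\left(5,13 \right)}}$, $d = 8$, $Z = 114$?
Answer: $- \frac{259231880}{9639} \approx -26894.0$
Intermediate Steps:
$l{\left(n,a \right)} = 8$
$B{\left(R \right)} = \frac{-170 + R}{8 + R}$ ($B{\left(R \right)} = \frac{R - 170}{R + 8} = \frac{-170 + R}{8 + R}$)
$Q{\left(J,C \right)} = \frac{116}{-33 + J}$
$\left(B{\left(111 \right)} - 26895\right) + Q{\left(Z,3 \right)} = \left(\frac{-170 + 111}{8 + 111} - 26895\right) + \frac{116}{-33 + 114} = \left(\frac{1}{119} \left(-59\right) - 26895\right) + \frac{116}{81} = \left(\frac{1}{119} \left(-59\right) - 26895\right) + 116 \cdot \frac{1}{81} = \left(- \frac{59}{119} - 26895\right) + \frac{116}{81} = - \frac{3200564}{119} + \frac{116}{81} = - \frac{259231880}{9639}$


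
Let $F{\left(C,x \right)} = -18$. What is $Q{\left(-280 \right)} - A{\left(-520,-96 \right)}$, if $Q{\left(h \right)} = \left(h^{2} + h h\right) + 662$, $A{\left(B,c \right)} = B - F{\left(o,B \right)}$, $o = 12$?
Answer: $157964$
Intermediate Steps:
$A{\left(B,c \right)} = 18 + B$ ($A{\left(B,c \right)} = B - -18 = B + 18 = 18 + B$)
$Q{\left(h \right)} = 662 + 2 h^{2}$ ($Q{\left(h \right)} = \left(h^{2} + h^{2}\right) + 662 = 2 h^{2} + 662 = 662 + 2 h^{2}$)
$Q{\left(-280 \right)} - A{\left(-520,-96 \right)} = \left(662 + 2 \left(-280\right)^{2}\right) - \left(18 - 520\right) = \left(662 + 2 \cdot 78400\right) - -502 = \left(662 + 156800\right) + 502 = 157462 + 502 = 157964$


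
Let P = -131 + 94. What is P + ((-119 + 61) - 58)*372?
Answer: -43189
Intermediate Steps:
P = -37
P + ((-119 + 61) - 58)*372 = -37 + ((-119 + 61) - 58)*372 = -37 + (-58 - 58)*372 = -37 - 116*372 = -37 - 43152 = -43189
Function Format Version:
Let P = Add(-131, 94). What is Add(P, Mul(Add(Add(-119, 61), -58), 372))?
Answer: -43189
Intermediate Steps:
P = -37
Add(P, Mul(Add(Add(-119, 61), -58), 372)) = Add(-37, Mul(Add(Add(-119, 61), -58), 372)) = Add(-37, Mul(Add(-58, -58), 372)) = Add(-37, Mul(-116, 372)) = Add(-37, -43152) = -43189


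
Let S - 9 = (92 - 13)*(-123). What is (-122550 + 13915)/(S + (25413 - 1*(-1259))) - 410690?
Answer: -6967053795/16964 ≈ -4.1070e+5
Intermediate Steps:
S = -9708 (S = 9 + (92 - 13)*(-123) = 9 + 79*(-123) = 9 - 9717 = -9708)
(-122550 + 13915)/(S + (25413 - 1*(-1259))) - 410690 = (-122550 + 13915)/(-9708 + (25413 - 1*(-1259))) - 410690 = -108635/(-9708 + (25413 + 1259)) - 410690 = -108635/(-9708 + 26672) - 410690 = -108635/16964 - 410690 = -6967053795/16964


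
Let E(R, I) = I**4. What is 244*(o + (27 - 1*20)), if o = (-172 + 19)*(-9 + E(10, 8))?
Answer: -152574176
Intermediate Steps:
o = -625311 (o = (-172 + 19)*(-9 + 8**4) = -153*(-9 + 4096) = -153*4087 = -625311)
244*(o + (27 - 1*20)) = 244*(-625311 + (27 - 1*20)) = 244*(-625311 + (27 - 20)) = 244*(-625311 + 7) = 244*(-625304) = -152574176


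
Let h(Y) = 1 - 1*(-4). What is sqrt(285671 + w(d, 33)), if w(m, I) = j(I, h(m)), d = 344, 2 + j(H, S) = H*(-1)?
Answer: 2*sqrt(71409) ≈ 534.45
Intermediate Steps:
h(Y) = 5 (h(Y) = 1 + 4 = 5)
j(H, S) = -2 - H (j(H, S) = -2 + H*(-1) = -2 - H)
w(m, I) = -2 - I
sqrt(285671 + w(d, 33)) = sqrt(285671 + (-2 - 1*33)) = sqrt(285671 + (-2 - 33)) = sqrt(285671 - 35) = sqrt(285636) = 2*sqrt(71409)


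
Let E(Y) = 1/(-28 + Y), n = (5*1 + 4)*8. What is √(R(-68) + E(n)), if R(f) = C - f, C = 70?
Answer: √66803/22 ≈ 11.748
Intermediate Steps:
n = 72 (n = (5 + 4)*8 = 9*8 = 72)
R(f) = 70 - f
√(R(-68) + E(n)) = √((70 - 1*(-68)) + 1/(-28 + 72)) = √((70 + 68) + 1/44) = √(138 + 1/44) = √(6073/44) = √66803/22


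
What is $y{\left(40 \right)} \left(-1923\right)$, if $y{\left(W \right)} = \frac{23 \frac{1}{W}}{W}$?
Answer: $- \frac{44229}{1600} \approx -27.643$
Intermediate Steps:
$y{\left(W \right)} = \frac{23}{W^{2}}$
$y{\left(40 \right)} \left(-1923\right) = \frac{23}{1600} \left(-1923\right) = - \frac{44229}{1600}$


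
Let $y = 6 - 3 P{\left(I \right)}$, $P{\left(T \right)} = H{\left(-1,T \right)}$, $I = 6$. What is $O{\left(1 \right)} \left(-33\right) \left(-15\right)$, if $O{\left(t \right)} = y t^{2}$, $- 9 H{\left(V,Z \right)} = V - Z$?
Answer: $1815$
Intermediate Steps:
$H{\left(V,Z \right)} = - \frac{V}{9} + \frac{Z}{9}$ ($H{\left(V,Z \right)} = - \frac{V - Z}{9} = - \frac{V}{9} + \frac{Z}{9}$)
$P{\left(T \right)} = \frac{1}{9} + \frac{T}{9}$ ($P{\left(T \right)} = \left(- \frac{1}{9}\right) \left(-1\right) + \frac{T}{9} = \frac{1}{9} + \frac{T}{9}$)
$y = \frac{11}{3}$ ($y = 6 - 3 \left(\frac{1}{9} + \frac{1}{9} \cdot 6\right) = 6 - 3 \left(\frac{1}{9} + \frac{2}{3}\right) = 6 - \frac{7}{3} = \frac{11}{3} \approx 3.6667$)
$O{\left(t \right)} = \frac{11 t^{2}}{3}$
$O{\left(1 \right)} \left(-33\right) \left(-15\right) = \frac{11 \cdot 1^{2}}{3} \left(-33\right) \left(-15\right) = \frac{11}{3} \cdot 1 \left(-33\right) \left(-15\right) = \frac{11}{3} \left(-33\right) \left(-15\right) = \left(-121\right) \left(-15\right) = 1815$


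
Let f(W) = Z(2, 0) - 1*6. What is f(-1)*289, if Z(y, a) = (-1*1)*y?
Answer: -2312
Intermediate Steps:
Z(y, a) = -y
f(W) = -8 (f(W) = -1*2 - 1*6 = -2 - 6 = -8)
f(-1)*289 = -8*289 = -2312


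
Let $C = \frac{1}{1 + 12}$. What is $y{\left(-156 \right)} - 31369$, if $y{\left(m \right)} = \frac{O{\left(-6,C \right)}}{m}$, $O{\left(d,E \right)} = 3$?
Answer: $- \frac{1631189}{52} \approx -31369.0$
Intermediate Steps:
$C = \frac{1}{13} \approx 0.076923$
$y{\left(m \right)} = \frac{3}{m}$
$y{\left(-156 \right)} - 31369 = \frac{3}{-156} - 31369 = 3 \left(- \frac{1}{156}\right) - 31369 = - \frac{1}{52} - 31369 = - \frac{1631189}{52}$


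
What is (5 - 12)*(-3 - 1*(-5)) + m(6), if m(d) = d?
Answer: -8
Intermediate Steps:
(5 - 12)*(-3 - 1*(-5)) + m(6) = (5 - 12)*(-3 - 1*(-5)) + 6 = -7*(-3 + 5) + 6 = -7*2 + 6 = -14 + 6 = -8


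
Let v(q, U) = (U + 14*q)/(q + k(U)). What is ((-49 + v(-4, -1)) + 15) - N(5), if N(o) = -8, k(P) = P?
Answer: -73/5 ≈ -14.600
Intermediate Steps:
v(q, U) = (U + 14*q)/(U + q) (v(q, U) = (U + 14*q)/(q + U) = (U + 14*q)/(U + q))
((-49 + v(-4, -1)) + 15) - N(5) = ((-49 + (-1 + 14*(-4))/(-1 - 4)) + 15) - 1*(-8) = ((-49 + (-1 - 56)/(-5)) + 15) + 8 = ((-49 - ⅕*(-57)) + 15) + 8 = ((-49 + 57/5) + 15) + 8 = (-188/5 + 15) + 8 = -113/5 + 8 = -73/5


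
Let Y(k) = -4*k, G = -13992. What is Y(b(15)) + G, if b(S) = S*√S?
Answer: -13992 - 60*√15 ≈ -14224.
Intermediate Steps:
b(S) = S^(3/2)
Y(b(15)) + G = -60*√15 - 13992 = -13992 - 60*√15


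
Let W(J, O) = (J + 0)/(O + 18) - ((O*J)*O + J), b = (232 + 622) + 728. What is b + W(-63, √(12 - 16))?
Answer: 227885/164 + 63*I/164 ≈ 1389.5 + 0.38415*I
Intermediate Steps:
b = 1582 (b = 854 + 728 = 1582)
W(J, O) = -J + J/(18 + O) - J*O² (W(J, O) = J/(18 + O) - ((J*O)*O + J) = J/(18 + O) - (J*O² + J) = J/(18 + O) - (J + J*O²) = J/(18 + O) + (-J - J*O²) = -J + J/(18 + O) - J*O²)
b + W(-63, √(12 - 16)) = 1582 - 1*(-63)*(17 + √(12 - 16) + (√(12 - 16))³ + 18*(√(12 - 16))²)/(18 + √(12 - 16)) = 1582 - 1*(-63)*(17 + √(-4) + (√(-4))³ + 18*(√(-4))²)/(18 + √(-4)) = 1582 - 1*(-63)*(17 + 2*I + (2*I)³ + 18*(2*I)²)/(18 + 2*I) = 1582 - 1*(-63)*(18 - 2*I)/328*(17 + 2*I - 8*I + 18*(-4)) = 1582 - 1*(-63)*(18 - 2*I)/328*(17 + 2*I - 8*I - 72) = 1582 - 1*(-63)*(18 - 2*I)/328*(-55 - 6*I) = 1582 + 63*(-55 - 6*I)*(18 - 2*I)/328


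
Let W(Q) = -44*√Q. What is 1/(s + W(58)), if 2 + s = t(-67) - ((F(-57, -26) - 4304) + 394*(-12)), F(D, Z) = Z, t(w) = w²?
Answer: 13545/183354737 + 44*√58/183354737 ≈ 7.5701e-5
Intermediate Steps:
s = 13545 (s = -2 + ((-67)² - ((-26 - 4304) + 394*(-12))) = -2 + (4489 - (-4330 - 4728)) = -2 + (4489 - 1*(-9058)) = -2 + (4489 + 9058) = -2 + 13547 = 13545)
1/(s + W(58)) = 1/(13545 - 44*√58)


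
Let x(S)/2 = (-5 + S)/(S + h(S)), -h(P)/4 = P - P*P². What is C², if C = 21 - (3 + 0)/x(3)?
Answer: 145161/16 ≈ 9072.6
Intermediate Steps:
h(P) = -4*P + 4*P³ (h(P) = -4*(P - P*P²) = -4*(P - P³) = -4*P + 4*P³)
x(S) = 2*(-5 + S)/(S + 4*S*(-1 + S²)) (x(S) = 2*((-5 + S)/(S + 4*S*(-1 + S²))) = 2*(-5 + S)/(S + 4*S*(-1 + S²)))
C = 381/4 (C = 21 - (3 + 0)/(2*(-5 + 3)/(3*(-3 + 4*3²))) = 21 - 3/(2*(⅓)*(-2)/(-3 + 4*9)) = 21 - 3/(2*(⅓)*(-2)/(-3 + 36)) = 21 - 3/(2*(⅓)*(-2)/33) = 21 - 3/(2*(⅓)*(1/33)*(-2)) = 21 - 3/(-4/99) = 21 - (-99)*3/4 = 21 - 1*(-297/4) = 21 + 297/4 = 381/4 ≈ 95.250)
C² = (381/4)² = 145161/16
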